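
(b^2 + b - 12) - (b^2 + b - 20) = 8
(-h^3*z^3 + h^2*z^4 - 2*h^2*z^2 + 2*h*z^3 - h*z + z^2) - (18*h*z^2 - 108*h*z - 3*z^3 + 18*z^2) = -h^3*z^3 + h^2*z^4 - 2*h^2*z^2 + 2*h*z^3 - 18*h*z^2 + 107*h*z + 3*z^3 - 17*z^2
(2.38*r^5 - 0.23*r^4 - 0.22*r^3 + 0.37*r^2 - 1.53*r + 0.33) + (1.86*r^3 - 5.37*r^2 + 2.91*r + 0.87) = 2.38*r^5 - 0.23*r^4 + 1.64*r^3 - 5.0*r^2 + 1.38*r + 1.2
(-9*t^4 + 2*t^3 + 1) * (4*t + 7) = -36*t^5 - 55*t^4 + 14*t^3 + 4*t + 7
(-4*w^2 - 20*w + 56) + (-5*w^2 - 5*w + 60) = -9*w^2 - 25*w + 116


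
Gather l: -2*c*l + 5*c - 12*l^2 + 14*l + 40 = 5*c - 12*l^2 + l*(14 - 2*c) + 40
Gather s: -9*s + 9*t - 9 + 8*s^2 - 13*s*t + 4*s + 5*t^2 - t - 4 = 8*s^2 + s*(-13*t - 5) + 5*t^2 + 8*t - 13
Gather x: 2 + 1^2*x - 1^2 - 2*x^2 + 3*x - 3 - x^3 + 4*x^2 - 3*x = -x^3 + 2*x^2 + x - 2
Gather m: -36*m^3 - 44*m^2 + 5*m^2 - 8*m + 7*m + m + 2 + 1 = -36*m^3 - 39*m^2 + 3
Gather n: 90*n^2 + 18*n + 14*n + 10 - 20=90*n^2 + 32*n - 10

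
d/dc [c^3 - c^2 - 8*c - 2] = 3*c^2 - 2*c - 8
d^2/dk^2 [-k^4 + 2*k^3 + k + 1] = 12*k*(1 - k)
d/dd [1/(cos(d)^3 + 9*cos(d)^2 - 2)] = 3*(cos(d) + 6)*sin(d)*cos(d)/(cos(d)^3 + 9*cos(d)^2 - 2)^2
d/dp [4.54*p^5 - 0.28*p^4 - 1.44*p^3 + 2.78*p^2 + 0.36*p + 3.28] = 22.7*p^4 - 1.12*p^3 - 4.32*p^2 + 5.56*p + 0.36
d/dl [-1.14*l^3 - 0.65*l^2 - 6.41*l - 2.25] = -3.42*l^2 - 1.3*l - 6.41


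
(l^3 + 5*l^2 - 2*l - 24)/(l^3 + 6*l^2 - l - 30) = (l + 4)/(l + 5)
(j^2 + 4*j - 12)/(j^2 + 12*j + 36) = (j - 2)/(j + 6)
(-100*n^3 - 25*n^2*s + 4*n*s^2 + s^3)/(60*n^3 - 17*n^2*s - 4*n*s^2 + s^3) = (5*n + s)/(-3*n + s)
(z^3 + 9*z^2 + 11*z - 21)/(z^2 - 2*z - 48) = (-z^3 - 9*z^2 - 11*z + 21)/(-z^2 + 2*z + 48)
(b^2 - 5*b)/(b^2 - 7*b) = (b - 5)/(b - 7)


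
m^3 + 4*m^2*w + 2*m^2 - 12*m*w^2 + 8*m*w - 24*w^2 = (m + 2)*(m - 2*w)*(m + 6*w)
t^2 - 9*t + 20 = (t - 5)*(t - 4)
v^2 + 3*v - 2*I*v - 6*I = (v + 3)*(v - 2*I)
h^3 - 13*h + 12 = (h - 3)*(h - 1)*(h + 4)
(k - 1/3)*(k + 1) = k^2 + 2*k/3 - 1/3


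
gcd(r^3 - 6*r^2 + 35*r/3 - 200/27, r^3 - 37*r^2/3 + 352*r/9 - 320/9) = r^2 - 13*r/3 + 40/9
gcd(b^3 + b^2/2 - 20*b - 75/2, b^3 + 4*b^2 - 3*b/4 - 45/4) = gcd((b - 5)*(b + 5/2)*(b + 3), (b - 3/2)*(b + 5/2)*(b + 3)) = b^2 + 11*b/2 + 15/2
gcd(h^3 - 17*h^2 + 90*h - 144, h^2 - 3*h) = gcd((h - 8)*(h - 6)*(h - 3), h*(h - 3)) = h - 3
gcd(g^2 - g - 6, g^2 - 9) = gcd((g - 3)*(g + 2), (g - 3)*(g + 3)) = g - 3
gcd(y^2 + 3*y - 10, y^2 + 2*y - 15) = y + 5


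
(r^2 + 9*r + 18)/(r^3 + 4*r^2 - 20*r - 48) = (r + 3)/(r^2 - 2*r - 8)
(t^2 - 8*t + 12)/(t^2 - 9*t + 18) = (t - 2)/(t - 3)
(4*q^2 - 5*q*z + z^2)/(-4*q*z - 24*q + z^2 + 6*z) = (-q + z)/(z + 6)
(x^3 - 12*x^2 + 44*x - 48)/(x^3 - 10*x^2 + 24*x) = (x - 2)/x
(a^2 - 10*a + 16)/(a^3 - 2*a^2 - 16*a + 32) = (a - 8)/(a^2 - 16)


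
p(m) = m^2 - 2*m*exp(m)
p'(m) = -2*m*exp(m) + 2*m - 2*exp(m)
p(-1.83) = 3.94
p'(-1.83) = -3.39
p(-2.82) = 8.29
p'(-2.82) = -5.42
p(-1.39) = 2.62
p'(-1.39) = -2.59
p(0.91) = -3.69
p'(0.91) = -7.67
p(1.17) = -6.17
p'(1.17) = -11.64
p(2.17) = -33.30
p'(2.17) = -51.19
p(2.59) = -62.34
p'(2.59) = -90.53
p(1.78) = -17.94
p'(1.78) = -29.41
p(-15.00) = 225.00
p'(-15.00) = -30.00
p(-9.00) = 81.00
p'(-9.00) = -18.00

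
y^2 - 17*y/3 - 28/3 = (y - 7)*(y + 4/3)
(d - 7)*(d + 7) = d^2 - 49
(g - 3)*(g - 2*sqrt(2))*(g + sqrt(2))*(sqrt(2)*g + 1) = sqrt(2)*g^4 - 3*sqrt(2)*g^3 - g^3 - 5*sqrt(2)*g^2 + 3*g^2 - 4*g + 15*sqrt(2)*g + 12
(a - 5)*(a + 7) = a^2 + 2*a - 35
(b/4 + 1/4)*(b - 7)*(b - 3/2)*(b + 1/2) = b^4/4 - 7*b^3/4 - 7*b^2/16 + 23*b/8 + 21/16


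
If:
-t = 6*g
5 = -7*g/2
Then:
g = -10/7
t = 60/7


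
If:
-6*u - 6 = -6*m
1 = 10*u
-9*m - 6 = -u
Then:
No Solution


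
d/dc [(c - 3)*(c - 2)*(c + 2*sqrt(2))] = 3*c^2 - 10*c + 4*sqrt(2)*c - 10*sqrt(2) + 6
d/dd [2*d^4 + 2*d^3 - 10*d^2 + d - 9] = 8*d^3 + 6*d^2 - 20*d + 1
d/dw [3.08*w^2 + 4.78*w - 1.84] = 6.16*w + 4.78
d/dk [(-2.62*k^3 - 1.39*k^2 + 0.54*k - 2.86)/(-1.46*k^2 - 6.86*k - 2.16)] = (3.8252*k^4 + 35.9464*k^3 + 27.3014*k^2 - 2.3464*k - 20.786)/(2.1316*k^4 + 20.0312*k^3 + 53.3668*k^2 + 29.6352*k + 4.6656)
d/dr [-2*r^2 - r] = -4*r - 1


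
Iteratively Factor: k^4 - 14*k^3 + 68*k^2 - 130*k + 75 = (k - 3)*(k^3 - 11*k^2 + 35*k - 25) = (k - 5)*(k - 3)*(k^2 - 6*k + 5) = (k - 5)^2*(k - 3)*(k - 1)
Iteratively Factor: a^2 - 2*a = (a)*(a - 2)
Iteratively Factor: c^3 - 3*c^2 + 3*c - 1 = (c - 1)*(c^2 - 2*c + 1) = (c - 1)^2*(c - 1)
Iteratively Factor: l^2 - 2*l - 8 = (l + 2)*(l - 4)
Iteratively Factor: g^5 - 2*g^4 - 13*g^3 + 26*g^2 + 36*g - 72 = (g + 3)*(g^4 - 5*g^3 + 2*g^2 + 20*g - 24) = (g - 3)*(g + 3)*(g^3 - 2*g^2 - 4*g + 8) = (g - 3)*(g + 2)*(g + 3)*(g^2 - 4*g + 4) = (g - 3)*(g - 2)*(g + 2)*(g + 3)*(g - 2)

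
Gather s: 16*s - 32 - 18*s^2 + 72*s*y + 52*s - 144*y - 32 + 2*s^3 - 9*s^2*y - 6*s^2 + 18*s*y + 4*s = 2*s^3 + s^2*(-9*y - 24) + s*(90*y + 72) - 144*y - 64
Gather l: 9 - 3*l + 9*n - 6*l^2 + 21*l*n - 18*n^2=-6*l^2 + l*(21*n - 3) - 18*n^2 + 9*n + 9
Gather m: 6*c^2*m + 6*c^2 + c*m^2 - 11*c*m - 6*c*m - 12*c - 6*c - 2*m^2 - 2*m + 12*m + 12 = 6*c^2 - 18*c + m^2*(c - 2) + m*(6*c^2 - 17*c + 10) + 12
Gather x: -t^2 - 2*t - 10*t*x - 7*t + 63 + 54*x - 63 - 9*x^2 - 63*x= -t^2 - 9*t - 9*x^2 + x*(-10*t - 9)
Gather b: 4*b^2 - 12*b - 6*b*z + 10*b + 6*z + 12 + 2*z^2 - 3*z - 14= 4*b^2 + b*(-6*z - 2) + 2*z^2 + 3*z - 2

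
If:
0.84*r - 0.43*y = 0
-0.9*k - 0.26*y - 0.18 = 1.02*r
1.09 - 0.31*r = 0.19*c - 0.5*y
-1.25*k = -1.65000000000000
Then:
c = 2.59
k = 1.32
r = -0.90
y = -1.75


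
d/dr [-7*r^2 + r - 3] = 1 - 14*r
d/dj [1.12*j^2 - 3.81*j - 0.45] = 2.24*j - 3.81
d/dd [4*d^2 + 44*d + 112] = 8*d + 44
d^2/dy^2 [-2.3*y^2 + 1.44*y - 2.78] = -4.60000000000000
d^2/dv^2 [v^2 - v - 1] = 2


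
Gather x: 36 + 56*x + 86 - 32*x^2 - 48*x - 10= -32*x^2 + 8*x + 112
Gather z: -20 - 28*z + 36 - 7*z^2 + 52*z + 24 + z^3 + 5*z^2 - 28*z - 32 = z^3 - 2*z^2 - 4*z + 8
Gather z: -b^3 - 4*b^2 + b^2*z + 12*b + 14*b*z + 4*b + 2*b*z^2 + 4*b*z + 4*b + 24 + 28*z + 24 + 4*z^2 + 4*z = -b^3 - 4*b^2 + 20*b + z^2*(2*b + 4) + z*(b^2 + 18*b + 32) + 48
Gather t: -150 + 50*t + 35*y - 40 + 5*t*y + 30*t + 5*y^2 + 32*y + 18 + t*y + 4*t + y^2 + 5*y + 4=t*(6*y + 84) + 6*y^2 + 72*y - 168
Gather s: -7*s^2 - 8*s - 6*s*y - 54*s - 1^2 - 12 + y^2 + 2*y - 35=-7*s^2 + s*(-6*y - 62) + y^2 + 2*y - 48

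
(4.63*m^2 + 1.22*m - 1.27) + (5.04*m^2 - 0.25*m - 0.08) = 9.67*m^2 + 0.97*m - 1.35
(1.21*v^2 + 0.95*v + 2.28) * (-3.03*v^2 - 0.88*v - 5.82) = -3.6663*v^4 - 3.9433*v^3 - 14.7866*v^2 - 7.5354*v - 13.2696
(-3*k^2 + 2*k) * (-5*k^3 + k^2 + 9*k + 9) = 15*k^5 - 13*k^4 - 25*k^3 - 9*k^2 + 18*k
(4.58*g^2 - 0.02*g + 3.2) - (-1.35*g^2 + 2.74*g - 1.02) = 5.93*g^2 - 2.76*g + 4.22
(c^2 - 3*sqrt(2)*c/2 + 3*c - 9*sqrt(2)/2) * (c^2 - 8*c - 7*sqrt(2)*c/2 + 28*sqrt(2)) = c^4 - 5*sqrt(2)*c^3 - 5*c^3 - 27*c^2/2 + 25*sqrt(2)*c^2 - 105*c/2 + 120*sqrt(2)*c - 252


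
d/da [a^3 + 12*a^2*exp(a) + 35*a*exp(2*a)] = 12*a^2*exp(a) + 3*a^2 + 70*a*exp(2*a) + 24*a*exp(a) + 35*exp(2*a)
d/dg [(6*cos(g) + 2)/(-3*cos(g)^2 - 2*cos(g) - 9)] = 2*(9*sin(g)^2 - 6*cos(g) + 16)*sin(g)/(3*cos(g)^2 + 2*cos(g) + 9)^2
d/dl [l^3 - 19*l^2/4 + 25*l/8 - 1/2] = 3*l^2 - 19*l/2 + 25/8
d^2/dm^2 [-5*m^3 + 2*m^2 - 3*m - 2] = 4 - 30*m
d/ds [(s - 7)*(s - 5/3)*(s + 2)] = 3*s^2 - 40*s/3 - 17/3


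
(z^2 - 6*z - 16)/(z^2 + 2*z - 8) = (z^2 - 6*z - 16)/(z^2 + 2*z - 8)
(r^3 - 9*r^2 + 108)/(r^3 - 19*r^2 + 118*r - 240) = (r^2 - 3*r - 18)/(r^2 - 13*r + 40)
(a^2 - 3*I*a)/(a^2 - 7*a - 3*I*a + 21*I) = a/(a - 7)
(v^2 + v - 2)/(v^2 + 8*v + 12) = (v - 1)/(v + 6)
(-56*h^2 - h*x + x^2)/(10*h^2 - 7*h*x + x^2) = (-56*h^2 - h*x + x^2)/(10*h^2 - 7*h*x + x^2)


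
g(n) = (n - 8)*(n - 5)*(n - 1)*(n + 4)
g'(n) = (n - 8)*(n - 5)*(n - 1) + (n - 8)*(n - 5)*(n + 4) + (n - 8)*(n - 1)*(n + 4) + (n - 5)*(n - 1)*(n + 4)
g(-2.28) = -422.21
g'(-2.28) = -17.68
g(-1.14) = -343.47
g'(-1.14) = 133.93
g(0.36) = -98.92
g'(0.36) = 166.14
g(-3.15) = -320.55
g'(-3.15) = -231.80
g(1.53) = 65.80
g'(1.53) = 106.92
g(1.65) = 78.12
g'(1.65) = 98.39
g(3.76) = 112.61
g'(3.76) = -62.06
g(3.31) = 133.84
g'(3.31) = -31.48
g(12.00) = 4928.00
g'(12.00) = 2692.00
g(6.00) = -100.00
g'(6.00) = -80.00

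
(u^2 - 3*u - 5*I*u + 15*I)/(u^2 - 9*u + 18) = (u - 5*I)/(u - 6)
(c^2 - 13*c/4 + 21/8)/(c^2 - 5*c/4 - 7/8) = (2*c - 3)/(2*c + 1)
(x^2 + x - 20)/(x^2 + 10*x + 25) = (x - 4)/(x + 5)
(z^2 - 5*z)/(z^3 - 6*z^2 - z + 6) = z*(z - 5)/(z^3 - 6*z^2 - z + 6)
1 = 1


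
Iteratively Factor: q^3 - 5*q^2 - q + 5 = (q - 5)*(q^2 - 1) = (q - 5)*(q - 1)*(q + 1)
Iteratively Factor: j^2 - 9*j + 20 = (j - 4)*(j - 5)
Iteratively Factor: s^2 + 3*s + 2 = (s + 1)*(s + 2)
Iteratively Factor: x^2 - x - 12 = (x + 3)*(x - 4)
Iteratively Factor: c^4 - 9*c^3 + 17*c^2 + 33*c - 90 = (c + 2)*(c^3 - 11*c^2 + 39*c - 45) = (c - 3)*(c + 2)*(c^2 - 8*c + 15) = (c - 5)*(c - 3)*(c + 2)*(c - 3)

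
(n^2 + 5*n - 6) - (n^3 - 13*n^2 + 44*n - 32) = -n^3 + 14*n^2 - 39*n + 26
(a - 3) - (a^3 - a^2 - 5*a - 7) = -a^3 + a^2 + 6*a + 4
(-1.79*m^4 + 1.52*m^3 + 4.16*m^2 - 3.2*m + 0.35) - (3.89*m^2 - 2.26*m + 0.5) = -1.79*m^4 + 1.52*m^3 + 0.27*m^2 - 0.94*m - 0.15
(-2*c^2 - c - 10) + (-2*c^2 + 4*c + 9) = -4*c^2 + 3*c - 1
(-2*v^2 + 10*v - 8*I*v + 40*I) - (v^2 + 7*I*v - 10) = -3*v^2 + 10*v - 15*I*v + 10 + 40*I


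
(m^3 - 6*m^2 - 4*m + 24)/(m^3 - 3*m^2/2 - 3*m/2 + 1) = 2*(m^2 - 4*m - 12)/(2*m^2 + m - 1)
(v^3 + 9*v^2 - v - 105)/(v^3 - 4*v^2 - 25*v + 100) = (v^2 + 4*v - 21)/(v^2 - 9*v + 20)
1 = 1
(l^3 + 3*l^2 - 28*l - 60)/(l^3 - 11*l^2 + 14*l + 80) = (l + 6)/(l - 8)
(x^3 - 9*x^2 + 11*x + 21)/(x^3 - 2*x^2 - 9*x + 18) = (x^2 - 6*x - 7)/(x^2 + x - 6)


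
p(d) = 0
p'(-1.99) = 0.00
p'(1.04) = 0.00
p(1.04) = 0.00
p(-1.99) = 0.00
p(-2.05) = 0.00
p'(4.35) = 0.00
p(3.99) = 0.00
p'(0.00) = 0.00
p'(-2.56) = 0.00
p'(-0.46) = 0.00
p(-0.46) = 0.00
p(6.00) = 0.00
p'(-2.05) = 0.00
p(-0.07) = 0.00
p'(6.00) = 0.00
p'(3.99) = 0.00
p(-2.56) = 0.00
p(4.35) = 0.00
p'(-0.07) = 0.00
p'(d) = 0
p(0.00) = 0.00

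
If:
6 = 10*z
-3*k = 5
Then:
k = -5/3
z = 3/5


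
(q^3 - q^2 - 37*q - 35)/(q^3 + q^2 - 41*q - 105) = (q + 1)/(q + 3)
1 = 1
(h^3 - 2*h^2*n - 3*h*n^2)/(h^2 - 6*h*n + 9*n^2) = h*(h + n)/(h - 3*n)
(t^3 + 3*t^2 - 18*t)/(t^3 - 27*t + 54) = t/(t - 3)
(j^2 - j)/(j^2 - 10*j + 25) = j*(j - 1)/(j^2 - 10*j + 25)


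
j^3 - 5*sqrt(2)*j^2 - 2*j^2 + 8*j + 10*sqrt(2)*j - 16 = (j - 2)*(j - 4*sqrt(2))*(j - sqrt(2))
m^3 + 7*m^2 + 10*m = m*(m + 2)*(m + 5)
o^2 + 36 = (o - 6*I)*(o + 6*I)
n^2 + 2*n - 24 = (n - 4)*(n + 6)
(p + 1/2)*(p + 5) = p^2 + 11*p/2 + 5/2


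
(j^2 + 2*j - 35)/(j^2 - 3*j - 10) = (j + 7)/(j + 2)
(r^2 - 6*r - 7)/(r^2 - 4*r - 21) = (r + 1)/(r + 3)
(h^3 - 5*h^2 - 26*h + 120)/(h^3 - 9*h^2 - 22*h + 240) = (h - 4)/(h - 8)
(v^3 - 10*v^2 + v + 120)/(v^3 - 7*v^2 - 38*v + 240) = (v + 3)/(v + 6)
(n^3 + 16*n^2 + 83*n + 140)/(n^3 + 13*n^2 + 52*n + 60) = (n^2 + 11*n + 28)/(n^2 + 8*n + 12)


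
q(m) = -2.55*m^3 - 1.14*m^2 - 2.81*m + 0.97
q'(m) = -7.65*m^2 - 2.28*m - 2.81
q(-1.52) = 11.56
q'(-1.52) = -17.02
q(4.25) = -227.32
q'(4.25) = -150.68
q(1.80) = -22.65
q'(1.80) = -31.70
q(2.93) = -81.19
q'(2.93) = -75.16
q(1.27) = -9.66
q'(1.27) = -18.04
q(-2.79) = 55.32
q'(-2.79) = -56.00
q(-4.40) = 208.48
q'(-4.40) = -140.88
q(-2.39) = 35.99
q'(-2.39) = -41.06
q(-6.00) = 527.59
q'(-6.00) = -264.53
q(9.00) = -1975.61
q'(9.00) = -642.98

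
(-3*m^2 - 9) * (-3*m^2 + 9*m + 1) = 9*m^4 - 27*m^3 + 24*m^2 - 81*m - 9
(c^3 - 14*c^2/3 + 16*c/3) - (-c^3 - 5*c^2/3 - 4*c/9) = 2*c^3 - 3*c^2 + 52*c/9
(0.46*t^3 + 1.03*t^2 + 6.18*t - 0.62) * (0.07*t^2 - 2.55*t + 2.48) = 0.0322*t^5 - 1.1009*t^4 - 1.0531*t^3 - 13.248*t^2 + 16.9074*t - 1.5376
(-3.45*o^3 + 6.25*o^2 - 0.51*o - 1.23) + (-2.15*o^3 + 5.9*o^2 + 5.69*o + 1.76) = -5.6*o^3 + 12.15*o^2 + 5.18*o + 0.53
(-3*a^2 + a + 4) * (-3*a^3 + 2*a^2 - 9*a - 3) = 9*a^5 - 9*a^4 + 17*a^3 + 8*a^2 - 39*a - 12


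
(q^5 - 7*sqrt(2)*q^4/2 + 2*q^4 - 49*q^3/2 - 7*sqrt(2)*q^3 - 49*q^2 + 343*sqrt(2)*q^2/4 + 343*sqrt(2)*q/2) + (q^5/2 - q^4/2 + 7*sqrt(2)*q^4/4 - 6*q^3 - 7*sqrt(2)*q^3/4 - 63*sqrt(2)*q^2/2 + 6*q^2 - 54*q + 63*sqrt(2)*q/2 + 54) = 3*q^5/2 - 7*sqrt(2)*q^4/4 + 3*q^4/2 - 61*q^3/2 - 35*sqrt(2)*q^3/4 - 43*q^2 + 217*sqrt(2)*q^2/4 - 54*q + 203*sqrt(2)*q + 54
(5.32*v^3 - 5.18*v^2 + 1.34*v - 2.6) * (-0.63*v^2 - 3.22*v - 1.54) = -3.3516*v^5 - 13.867*v^4 + 7.6426*v^3 + 5.3004*v^2 + 6.3084*v + 4.004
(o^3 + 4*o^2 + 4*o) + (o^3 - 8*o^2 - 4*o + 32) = 2*o^3 - 4*o^2 + 32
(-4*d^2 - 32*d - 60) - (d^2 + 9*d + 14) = -5*d^2 - 41*d - 74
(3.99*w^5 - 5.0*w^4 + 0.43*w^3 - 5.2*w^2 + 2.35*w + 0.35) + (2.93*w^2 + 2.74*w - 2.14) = 3.99*w^5 - 5.0*w^4 + 0.43*w^3 - 2.27*w^2 + 5.09*w - 1.79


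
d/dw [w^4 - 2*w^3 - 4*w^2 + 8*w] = 4*w^3 - 6*w^2 - 8*w + 8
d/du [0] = 0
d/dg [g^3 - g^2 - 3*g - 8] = 3*g^2 - 2*g - 3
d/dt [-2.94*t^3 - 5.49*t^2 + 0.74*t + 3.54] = -8.82*t^2 - 10.98*t + 0.74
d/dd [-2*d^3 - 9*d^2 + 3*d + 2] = -6*d^2 - 18*d + 3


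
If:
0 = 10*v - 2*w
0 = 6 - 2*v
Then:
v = 3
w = 15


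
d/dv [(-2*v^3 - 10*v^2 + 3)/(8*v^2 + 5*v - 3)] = (-16*v^4 - 20*v^3 - 32*v^2 + 12*v - 15)/(64*v^4 + 80*v^3 - 23*v^2 - 30*v + 9)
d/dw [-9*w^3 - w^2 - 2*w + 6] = -27*w^2 - 2*w - 2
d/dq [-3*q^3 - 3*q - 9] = -9*q^2 - 3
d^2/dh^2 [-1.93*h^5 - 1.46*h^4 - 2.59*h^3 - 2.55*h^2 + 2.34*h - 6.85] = -38.6*h^3 - 17.52*h^2 - 15.54*h - 5.1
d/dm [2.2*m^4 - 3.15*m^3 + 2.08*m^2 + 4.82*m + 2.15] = 8.8*m^3 - 9.45*m^2 + 4.16*m + 4.82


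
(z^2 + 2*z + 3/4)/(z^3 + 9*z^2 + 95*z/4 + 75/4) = (2*z + 1)/(2*z^2 + 15*z + 25)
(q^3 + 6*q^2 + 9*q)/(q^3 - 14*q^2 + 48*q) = (q^2 + 6*q + 9)/(q^2 - 14*q + 48)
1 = 1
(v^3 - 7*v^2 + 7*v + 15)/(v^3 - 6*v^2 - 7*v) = (v^2 - 8*v + 15)/(v*(v - 7))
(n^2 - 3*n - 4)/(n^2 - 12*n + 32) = (n + 1)/(n - 8)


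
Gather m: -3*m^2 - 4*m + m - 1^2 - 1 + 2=-3*m^2 - 3*m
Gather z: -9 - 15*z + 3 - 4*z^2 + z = -4*z^2 - 14*z - 6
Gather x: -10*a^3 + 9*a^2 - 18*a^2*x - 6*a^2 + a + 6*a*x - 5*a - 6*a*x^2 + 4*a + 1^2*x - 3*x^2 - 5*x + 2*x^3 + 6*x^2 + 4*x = -10*a^3 + 3*a^2 + 2*x^3 + x^2*(3 - 6*a) + x*(-18*a^2 + 6*a)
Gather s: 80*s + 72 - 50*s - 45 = 30*s + 27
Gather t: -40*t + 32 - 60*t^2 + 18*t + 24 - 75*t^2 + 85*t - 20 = -135*t^2 + 63*t + 36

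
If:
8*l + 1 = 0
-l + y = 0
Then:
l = -1/8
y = -1/8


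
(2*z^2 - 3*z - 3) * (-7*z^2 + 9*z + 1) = -14*z^4 + 39*z^3 - 4*z^2 - 30*z - 3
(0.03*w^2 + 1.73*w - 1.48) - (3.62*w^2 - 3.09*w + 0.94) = -3.59*w^2 + 4.82*w - 2.42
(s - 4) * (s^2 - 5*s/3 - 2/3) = s^3 - 17*s^2/3 + 6*s + 8/3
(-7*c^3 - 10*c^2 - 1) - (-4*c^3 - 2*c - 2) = -3*c^3 - 10*c^2 + 2*c + 1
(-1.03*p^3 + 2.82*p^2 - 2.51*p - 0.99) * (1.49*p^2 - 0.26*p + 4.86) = -1.5347*p^5 + 4.4696*p^4 - 9.4789*p^3 + 12.8827*p^2 - 11.9412*p - 4.8114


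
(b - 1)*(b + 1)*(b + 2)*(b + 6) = b^4 + 8*b^3 + 11*b^2 - 8*b - 12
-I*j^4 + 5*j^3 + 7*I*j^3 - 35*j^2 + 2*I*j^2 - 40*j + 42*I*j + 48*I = (j - 8)*(j - I)*(j + 6*I)*(-I*j - I)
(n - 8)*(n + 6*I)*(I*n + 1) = I*n^3 - 5*n^2 - 8*I*n^2 + 40*n + 6*I*n - 48*I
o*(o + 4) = o^2 + 4*o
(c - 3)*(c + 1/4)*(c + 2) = c^3 - 3*c^2/4 - 25*c/4 - 3/2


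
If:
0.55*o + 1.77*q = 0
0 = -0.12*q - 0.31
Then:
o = 8.31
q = -2.58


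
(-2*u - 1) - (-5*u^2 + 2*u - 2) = 5*u^2 - 4*u + 1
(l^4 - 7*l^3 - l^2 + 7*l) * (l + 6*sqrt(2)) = l^5 - 7*l^4 + 6*sqrt(2)*l^4 - 42*sqrt(2)*l^3 - l^3 - 6*sqrt(2)*l^2 + 7*l^2 + 42*sqrt(2)*l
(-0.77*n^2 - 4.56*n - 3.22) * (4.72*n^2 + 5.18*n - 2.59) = -3.6344*n^4 - 25.5118*n^3 - 36.8249*n^2 - 4.8692*n + 8.3398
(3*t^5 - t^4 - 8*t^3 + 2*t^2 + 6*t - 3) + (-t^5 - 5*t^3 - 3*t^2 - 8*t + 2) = 2*t^5 - t^4 - 13*t^3 - t^2 - 2*t - 1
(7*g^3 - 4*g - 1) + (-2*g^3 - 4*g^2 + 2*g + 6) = 5*g^3 - 4*g^2 - 2*g + 5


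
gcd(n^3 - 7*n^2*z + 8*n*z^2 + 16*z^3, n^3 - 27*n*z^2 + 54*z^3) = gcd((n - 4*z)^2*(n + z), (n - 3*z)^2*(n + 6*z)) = 1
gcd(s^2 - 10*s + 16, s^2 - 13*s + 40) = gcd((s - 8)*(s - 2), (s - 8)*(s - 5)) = s - 8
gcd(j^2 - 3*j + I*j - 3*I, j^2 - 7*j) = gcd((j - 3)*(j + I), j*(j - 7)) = 1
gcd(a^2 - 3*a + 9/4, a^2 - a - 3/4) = a - 3/2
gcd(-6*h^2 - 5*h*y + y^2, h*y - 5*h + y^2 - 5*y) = h + y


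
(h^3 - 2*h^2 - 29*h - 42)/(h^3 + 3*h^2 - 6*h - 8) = (h^3 - 2*h^2 - 29*h - 42)/(h^3 + 3*h^2 - 6*h - 8)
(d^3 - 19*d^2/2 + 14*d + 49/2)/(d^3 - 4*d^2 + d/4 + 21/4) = 2*(d - 7)/(2*d - 3)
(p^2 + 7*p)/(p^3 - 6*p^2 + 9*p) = (p + 7)/(p^2 - 6*p + 9)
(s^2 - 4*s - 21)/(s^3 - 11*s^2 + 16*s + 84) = (s + 3)/(s^2 - 4*s - 12)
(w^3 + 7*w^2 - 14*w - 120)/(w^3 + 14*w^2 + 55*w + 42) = (w^2 + w - 20)/(w^2 + 8*w + 7)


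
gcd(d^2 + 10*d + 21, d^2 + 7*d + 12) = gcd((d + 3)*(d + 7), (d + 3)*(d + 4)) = d + 3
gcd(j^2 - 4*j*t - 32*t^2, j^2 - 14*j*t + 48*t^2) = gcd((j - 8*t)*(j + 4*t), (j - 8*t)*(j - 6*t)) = -j + 8*t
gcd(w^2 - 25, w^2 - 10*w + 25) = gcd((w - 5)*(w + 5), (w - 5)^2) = w - 5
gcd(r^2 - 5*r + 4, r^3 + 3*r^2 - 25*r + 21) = r - 1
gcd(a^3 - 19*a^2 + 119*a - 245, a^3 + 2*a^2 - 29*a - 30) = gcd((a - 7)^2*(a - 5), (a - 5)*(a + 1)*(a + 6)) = a - 5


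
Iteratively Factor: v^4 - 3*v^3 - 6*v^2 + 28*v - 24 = (v - 2)*(v^3 - v^2 - 8*v + 12) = (v - 2)*(v + 3)*(v^2 - 4*v + 4) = (v - 2)^2*(v + 3)*(v - 2)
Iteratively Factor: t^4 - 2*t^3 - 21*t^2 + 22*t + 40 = (t + 1)*(t^3 - 3*t^2 - 18*t + 40) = (t + 1)*(t + 4)*(t^2 - 7*t + 10) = (t - 5)*(t + 1)*(t + 4)*(t - 2)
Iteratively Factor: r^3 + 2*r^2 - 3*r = (r + 3)*(r^2 - r) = (r - 1)*(r + 3)*(r)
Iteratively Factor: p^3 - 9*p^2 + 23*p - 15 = (p - 5)*(p^2 - 4*p + 3) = (p - 5)*(p - 3)*(p - 1)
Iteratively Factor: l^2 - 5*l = (l - 5)*(l)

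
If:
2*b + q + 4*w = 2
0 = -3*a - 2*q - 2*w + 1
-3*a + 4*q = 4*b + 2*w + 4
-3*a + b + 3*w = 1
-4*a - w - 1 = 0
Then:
No Solution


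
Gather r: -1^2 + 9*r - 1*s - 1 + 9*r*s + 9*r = r*(9*s + 18) - s - 2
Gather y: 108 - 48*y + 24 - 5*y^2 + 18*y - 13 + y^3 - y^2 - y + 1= y^3 - 6*y^2 - 31*y + 120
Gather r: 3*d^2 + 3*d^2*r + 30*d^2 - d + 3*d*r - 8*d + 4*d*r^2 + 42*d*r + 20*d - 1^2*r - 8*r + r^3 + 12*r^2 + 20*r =33*d^2 + 11*d + r^3 + r^2*(4*d + 12) + r*(3*d^2 + 45*d + 11)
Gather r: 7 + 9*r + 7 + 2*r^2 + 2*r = 2*r^2 + 11*r + 14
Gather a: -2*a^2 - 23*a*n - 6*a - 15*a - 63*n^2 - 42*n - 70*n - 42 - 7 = -2*a^2 + a*(-23*n - 21) - 63*n^2 - 112*n - 49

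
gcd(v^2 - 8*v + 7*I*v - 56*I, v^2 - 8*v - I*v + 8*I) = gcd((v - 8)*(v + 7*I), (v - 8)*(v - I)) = v - 8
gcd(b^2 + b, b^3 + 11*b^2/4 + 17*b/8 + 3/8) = b + 1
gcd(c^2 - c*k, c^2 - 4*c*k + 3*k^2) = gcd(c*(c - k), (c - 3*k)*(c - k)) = c - k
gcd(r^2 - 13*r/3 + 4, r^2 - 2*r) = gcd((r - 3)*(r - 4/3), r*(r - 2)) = 1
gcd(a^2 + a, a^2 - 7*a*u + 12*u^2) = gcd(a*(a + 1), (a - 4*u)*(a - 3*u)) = 1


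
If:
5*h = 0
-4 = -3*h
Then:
No Solution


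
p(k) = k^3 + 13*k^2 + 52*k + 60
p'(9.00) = 529.00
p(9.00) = 2310.00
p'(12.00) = 796.00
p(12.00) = 4284.00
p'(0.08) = 54.10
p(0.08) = 64.24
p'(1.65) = 103.07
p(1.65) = 185.68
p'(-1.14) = 26.26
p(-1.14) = 16.13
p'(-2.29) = 8.19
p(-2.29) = -2.92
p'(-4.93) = -3.27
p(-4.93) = -0.22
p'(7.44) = 411.50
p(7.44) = 1578.31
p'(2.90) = 152.63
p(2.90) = 344.52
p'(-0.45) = 40.91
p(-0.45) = 39.14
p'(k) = 3*k^2 + 26*k + 52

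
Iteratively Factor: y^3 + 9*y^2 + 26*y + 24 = (y + 2)*(y^2 + 7*y + 12) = (y + 2)*(y + 4)*(y + 3)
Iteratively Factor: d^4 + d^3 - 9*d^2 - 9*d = (d - 3)*(d^3 + 4*d^2 + 3*d) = (d - 3)*(d + 3)*(d^2 + d) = d*(d - 3)*(d + 3)*(d + 1)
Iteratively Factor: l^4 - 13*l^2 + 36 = (l - 3)*(l^3 + 3*l^2 - 4*l - 12) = (l - 3)*(l + 3)*(l^2 - 4) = (l - 3)*(l + 2)*(l + 3)*(l - 2)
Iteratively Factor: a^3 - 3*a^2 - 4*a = (a - 4)*(a^2 + a) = (a - 4)*(a + 1)*(a)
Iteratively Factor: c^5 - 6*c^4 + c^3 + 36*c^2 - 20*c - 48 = (c - 3)*(c^4 - 3*c^3 - 8*c^2 + 12*c + 16) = (c - 4)*(c - 3)*(c^3 + c^2 - 4*c - 4) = (c - 4)*(c - 3)*(c - 2)*(c^2 + 3*c + 2) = (c - 4)*(c - 3)*(c - 2)*(c + 2)*(c + 1)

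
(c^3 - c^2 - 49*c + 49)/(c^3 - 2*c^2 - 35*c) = (c^2 + 6*c - 7)/(c*(c + 5))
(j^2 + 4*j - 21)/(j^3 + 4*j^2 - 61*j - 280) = (j - 3)/(j^2 - 3*j - 40)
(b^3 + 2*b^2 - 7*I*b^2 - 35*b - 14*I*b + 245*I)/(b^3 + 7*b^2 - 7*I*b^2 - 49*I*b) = (b - 5)/b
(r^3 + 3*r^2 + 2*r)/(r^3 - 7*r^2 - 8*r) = (r + 2)/(r - 8)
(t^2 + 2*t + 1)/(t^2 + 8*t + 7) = (t + 1)/(t + 7)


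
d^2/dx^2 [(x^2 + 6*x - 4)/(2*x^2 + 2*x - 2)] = (5*x^3 - 9*x^2 + 6*x - 1)/(x^6 + 3*x^5 - 5*x^3 + 3*x - 1)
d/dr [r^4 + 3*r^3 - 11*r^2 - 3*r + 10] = 4*r^3 + 9*r^2 - 22*r - 3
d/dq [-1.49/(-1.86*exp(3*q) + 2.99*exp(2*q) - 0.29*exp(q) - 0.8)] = (-8.3142*exp(2*q) + 8.9102*exp(q) - 0.4321)*exp(q)/(1.86*exp(3*q) - 2.99*exp(2*q) + 0.29*exp(q) + 0.8)^2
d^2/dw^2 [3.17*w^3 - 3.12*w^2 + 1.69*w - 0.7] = 19.02*w - 6.24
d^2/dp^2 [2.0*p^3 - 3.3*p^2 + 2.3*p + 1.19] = 12.0*p - 6.6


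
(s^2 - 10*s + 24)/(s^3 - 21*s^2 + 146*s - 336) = (s - 4)/(s^2 - 15*s + 56)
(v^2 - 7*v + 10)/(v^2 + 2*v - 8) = (v - 5)/(v + 4)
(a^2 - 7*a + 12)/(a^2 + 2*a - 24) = (a - 3)/(a + 6)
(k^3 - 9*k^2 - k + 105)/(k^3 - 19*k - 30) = (k - 7)/(k + 2)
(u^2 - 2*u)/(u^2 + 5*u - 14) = u/(u + 7)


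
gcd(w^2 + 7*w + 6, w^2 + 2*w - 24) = w + 6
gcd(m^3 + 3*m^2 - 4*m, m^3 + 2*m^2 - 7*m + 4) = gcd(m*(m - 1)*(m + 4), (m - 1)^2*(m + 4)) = m^2 + 3*m - 4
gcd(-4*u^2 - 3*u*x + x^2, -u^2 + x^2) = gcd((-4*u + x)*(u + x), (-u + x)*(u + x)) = u + x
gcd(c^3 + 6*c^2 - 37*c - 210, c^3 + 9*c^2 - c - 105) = c^2 + 12*c + 35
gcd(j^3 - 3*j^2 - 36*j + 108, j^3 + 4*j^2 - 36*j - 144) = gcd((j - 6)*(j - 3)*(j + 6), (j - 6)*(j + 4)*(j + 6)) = j^2 - 36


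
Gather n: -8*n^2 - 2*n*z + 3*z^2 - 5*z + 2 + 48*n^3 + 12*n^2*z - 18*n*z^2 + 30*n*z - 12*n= 48*n^3 + n^2*(12*z - 8) + n*(-18*z^2 + 28*z - 12) + 3*z^2 - 5*z + 2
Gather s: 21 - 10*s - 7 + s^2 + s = s^2 - 9*s + 14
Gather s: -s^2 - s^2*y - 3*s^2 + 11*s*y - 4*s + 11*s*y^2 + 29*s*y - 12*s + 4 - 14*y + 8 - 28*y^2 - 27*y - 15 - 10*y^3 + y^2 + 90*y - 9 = s^2*(-y - 4) + s*(11*y^2 + 40*y - 16) - 10*y^3 - 27*y^2 + 49*y - 12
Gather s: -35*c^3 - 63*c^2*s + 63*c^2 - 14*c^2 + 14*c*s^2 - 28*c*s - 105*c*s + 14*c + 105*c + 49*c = -35*c^3 + 49*c^2 + 14*c*s^2 + 168*c + s*(-63*c^2 - 133*c)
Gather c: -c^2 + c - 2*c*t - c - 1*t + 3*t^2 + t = -c^2 - 2*c*t + 3*t^2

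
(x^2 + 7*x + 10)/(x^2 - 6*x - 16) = (x + 5)/(x - 8)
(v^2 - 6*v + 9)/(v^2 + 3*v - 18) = (v - 3)/(v + 6)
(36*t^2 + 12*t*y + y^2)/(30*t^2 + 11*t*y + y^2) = (6*t + y)/(5*t + y)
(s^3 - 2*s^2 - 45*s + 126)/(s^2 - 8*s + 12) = (s^2 + 4*s - 21)/(s - 2)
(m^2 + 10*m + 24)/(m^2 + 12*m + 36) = (m + 4)/(m + 6)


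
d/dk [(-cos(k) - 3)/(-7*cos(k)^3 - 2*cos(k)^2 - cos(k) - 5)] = (45*cos(k) + 65*cos(2*k) + 7*cos(3*k) + 61)*sin(k)/(2*(7*cos(k)^3 + 2*cos(k)^2 + cos(k) + 5)^2)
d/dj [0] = 0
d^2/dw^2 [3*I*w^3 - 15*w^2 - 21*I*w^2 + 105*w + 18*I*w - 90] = 18*I*w - 30 - 42*I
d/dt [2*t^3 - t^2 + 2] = 2*t*(3*t - 1)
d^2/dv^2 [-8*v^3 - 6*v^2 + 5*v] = -48*v - 12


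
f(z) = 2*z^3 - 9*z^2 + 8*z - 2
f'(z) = 6*z^2 - 18*z + 8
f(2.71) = -6.61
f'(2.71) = 3.28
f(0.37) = -0.17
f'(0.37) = 2.16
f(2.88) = -5.83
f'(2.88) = 5.93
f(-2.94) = -154.14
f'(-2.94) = 112.78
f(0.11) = -1.23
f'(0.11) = 6.09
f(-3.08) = -170.45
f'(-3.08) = 120.36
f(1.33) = -2.57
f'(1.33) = -5.33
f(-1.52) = -41.98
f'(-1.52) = 49.22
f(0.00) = -2.00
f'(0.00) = 8.00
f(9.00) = 799.00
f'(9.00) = 332.00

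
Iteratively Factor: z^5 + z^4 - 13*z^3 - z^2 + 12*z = (z + 1)*(z^4 - 13*z^2 + 12*z) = z*(z + 1)*(z^3 - 13*z + 12) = z*(z - 1)*(z + 1)*(z^2 + z - 12) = z*(z - 1)*(z + 1)*(z + 4)*(z - 3)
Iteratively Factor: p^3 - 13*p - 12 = (p + 1)*(p^2 - p - 12) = (p + 1)*(p + 3)*(p - 4)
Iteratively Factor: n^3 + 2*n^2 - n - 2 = (n + 2)*(n^2 - 1) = (n - 1)*(n + 2)*(n + 1)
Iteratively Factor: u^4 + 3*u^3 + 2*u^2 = (u)*(u^3 + 3*u^2 + 2*u) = u^2*(u^2 + 3*u + 2) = u^2*(u + 1)*(u + 2)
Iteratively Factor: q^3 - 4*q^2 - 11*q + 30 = (q - 5)*(q^2 + q - 6) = (q - 5)*(q - 2)*(q + 3)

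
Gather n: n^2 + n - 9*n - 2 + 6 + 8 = n^2 - 8*n + 12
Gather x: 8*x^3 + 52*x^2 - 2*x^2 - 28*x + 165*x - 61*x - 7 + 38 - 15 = 8*x^3 + 50*x^2 + 76*x + 16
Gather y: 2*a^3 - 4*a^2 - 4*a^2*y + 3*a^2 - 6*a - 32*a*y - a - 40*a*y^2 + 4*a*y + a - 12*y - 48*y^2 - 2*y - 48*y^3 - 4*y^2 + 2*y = 2*a^3 - a^2 - 6*a - 48*y^3 + y^2*(-40*a - 52) + y*(-4*a^2 - 28*a - 12)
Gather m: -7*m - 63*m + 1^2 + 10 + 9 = 20 - 70*m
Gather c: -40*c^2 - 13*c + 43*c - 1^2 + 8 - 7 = -40*c^2 + 30*c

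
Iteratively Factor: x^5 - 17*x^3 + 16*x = (x - 1)*(x^4 + x^3 - 16*x^2 - 16*x) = (x - 4)*(x - 1)*(x^3 + 5*x^2 + 4*x) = (x - 4)*(x - 1)*(x + 1)*(x^2 + 4*x) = (x - 4)*(x - 1)*(x + 1)*(x + 4)*(x)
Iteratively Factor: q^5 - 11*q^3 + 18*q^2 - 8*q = (q - 1)*(q^4 + q^3 - 10*q^2 + 8*q) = (q - 1)^2*(q^3 + 2*q^2 - 8*q) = (q - 1)^2*(q + 4)*(q^2 - 2*q) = q*(q - 1)^2*(q + 4)*(q - 2)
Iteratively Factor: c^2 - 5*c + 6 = (c - 3)*(c - 2)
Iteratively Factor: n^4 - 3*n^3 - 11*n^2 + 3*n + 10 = (n - 1)*(n^3 - 2*n^2 - 13*n - 10) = (n - 1)*(n + 2)*(n^2 - 4*n - 5) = (n - 1)*(n + 1)*(n + 2)*(n - 5)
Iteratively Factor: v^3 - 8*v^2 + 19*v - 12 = (v - 4)*(v^2 - 4*v + 3) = (v - 4)*(v - 1)*(v - 3)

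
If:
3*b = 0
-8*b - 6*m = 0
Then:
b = 0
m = 0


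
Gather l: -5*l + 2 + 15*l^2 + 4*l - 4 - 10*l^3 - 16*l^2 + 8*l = -10*l^3 - l^2 + 7*l - 2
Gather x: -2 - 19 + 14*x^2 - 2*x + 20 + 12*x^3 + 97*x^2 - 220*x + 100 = 12*x^3 + 111*x^2 - 222*x + 99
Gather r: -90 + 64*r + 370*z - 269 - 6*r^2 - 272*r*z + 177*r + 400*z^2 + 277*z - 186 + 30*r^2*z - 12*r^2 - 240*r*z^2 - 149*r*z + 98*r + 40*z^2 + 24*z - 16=r^2*(30*z - 18) + r*(-240*z^2 - 421*z + 339) + 440*z^2 + 671*z - 561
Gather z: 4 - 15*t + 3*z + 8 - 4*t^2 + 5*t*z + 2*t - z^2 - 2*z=-4*t^2 - 13*t - z^2 + z*(5*t + 1) + 12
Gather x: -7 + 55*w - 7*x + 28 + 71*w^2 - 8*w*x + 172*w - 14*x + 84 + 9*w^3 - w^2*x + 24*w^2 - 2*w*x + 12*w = 9*w^3 + 95*w^2 + 239*w + x*(-w^2 - 10*w - 21) + 105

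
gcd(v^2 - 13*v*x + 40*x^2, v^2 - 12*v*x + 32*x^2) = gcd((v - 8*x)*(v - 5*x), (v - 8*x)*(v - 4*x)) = -v + 8*x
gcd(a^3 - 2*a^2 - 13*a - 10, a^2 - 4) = a + 2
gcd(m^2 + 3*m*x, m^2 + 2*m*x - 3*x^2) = m + 3*x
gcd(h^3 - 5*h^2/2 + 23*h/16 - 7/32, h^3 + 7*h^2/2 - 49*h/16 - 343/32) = h - 7/4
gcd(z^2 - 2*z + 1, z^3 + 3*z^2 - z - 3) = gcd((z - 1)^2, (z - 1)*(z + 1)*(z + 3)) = z - 1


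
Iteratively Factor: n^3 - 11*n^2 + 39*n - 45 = (n - 5)*(n^2 - 6*n + 9) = (n - 5)*(n - 3)*(n - 3)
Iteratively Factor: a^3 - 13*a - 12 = (a + 1)*(a^2 - a - 12) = (a - 4)*(a + 1)*(a + 3)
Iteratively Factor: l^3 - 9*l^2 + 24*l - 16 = (l - 1)*(l^2 - 8*l + 16) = (l - 4)*(l - 1)*(l - 4)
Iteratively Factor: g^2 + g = (g)*(g + 1)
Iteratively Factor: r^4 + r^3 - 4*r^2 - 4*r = (r + 2)*(r^3 - r^2 - 2*r) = (r + 1)*(r + 2)*(r^2 - 2*r) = r*(r + 1)*(r + 2)*(r - 2)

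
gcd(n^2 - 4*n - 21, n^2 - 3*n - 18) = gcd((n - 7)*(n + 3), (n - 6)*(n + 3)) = n + 3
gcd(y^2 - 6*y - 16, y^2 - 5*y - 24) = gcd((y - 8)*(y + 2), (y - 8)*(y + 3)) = y - 8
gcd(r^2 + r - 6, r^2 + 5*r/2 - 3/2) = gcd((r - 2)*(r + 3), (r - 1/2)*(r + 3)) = r + 3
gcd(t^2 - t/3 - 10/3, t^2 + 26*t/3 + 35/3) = t + 5/3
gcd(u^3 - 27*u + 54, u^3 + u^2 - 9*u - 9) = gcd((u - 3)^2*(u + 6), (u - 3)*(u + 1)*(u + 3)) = u - 3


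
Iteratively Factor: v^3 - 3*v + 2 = (v - 1)*(v^2 + v - 2) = (v - 1)^2*(v + 2)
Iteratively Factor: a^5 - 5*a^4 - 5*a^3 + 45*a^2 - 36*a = (a + 3)*(a^4 - 8*a^3 + 19*a^2 - 12*a) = (a - 1)*(a + 3)*(a^3 - 7*a^2 + 12*a) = a*(a - 1)*(a + 3)*(a^2 - 7*a + 12) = a*(a - 4)*(a - 1)*(a + 3)*(a - 3)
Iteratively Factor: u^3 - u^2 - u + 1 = (u + 1)*(u^2 - 2*u + 1) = (u - 1)*(u + 1)*(u - 1)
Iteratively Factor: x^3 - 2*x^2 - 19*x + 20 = (x - 5)*(x^2 + 3*x - 4) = (x - 5)*(x + 4)*(x - 1)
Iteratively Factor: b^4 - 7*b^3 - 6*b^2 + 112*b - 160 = (b - 5)*(b^3 - 2*b^2 - 16*b + 32) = (b - 5)*(b - 2)*(b^2 - 16) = (b - 5)*(b - 2)*(b + 4)*(b - 4)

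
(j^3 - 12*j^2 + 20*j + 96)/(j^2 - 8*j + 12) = (j^2 - 6*j - 16)/(j - 2)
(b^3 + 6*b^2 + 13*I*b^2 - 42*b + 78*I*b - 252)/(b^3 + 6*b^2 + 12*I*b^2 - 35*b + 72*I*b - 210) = (b + 6*I)/(b + 5*I)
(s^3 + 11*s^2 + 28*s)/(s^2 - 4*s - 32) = s*(s + 7)/(s - 8)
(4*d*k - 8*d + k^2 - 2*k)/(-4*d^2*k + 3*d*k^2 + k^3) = (2 - k)/(k*(d - k))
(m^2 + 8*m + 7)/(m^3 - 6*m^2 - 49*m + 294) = (m + 1)/(m^2 - 13*m + 42)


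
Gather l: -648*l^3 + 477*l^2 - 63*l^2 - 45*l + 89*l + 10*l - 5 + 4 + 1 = -648*l^3 + 414*l^2 + 54*l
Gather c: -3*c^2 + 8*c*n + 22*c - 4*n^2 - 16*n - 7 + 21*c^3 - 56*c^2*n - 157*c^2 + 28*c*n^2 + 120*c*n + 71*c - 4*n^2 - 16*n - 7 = 21*c^3 + c^2*(-56*n - 160) + c*(28*n^2 + 128*n + 93) - 8*n^2 - 32*n - 14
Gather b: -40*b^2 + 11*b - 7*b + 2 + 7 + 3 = -40*b^2 + 4*b + 12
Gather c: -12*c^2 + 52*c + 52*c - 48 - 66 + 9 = -12*c^2 + 104*c - 105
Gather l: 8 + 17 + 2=27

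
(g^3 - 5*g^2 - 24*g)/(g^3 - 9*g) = (g - 8)/(g - 3)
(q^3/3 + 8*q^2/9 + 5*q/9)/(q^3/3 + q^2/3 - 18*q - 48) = q*(3*q^2 + 8*q + 5)/(3*(q^3 + q^2 - 54*q - 144))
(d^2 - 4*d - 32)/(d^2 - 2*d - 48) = (d + 4)/(d + 6)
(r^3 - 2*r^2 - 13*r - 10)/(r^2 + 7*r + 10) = (r^2 - 4*r - 5)/(r + 5)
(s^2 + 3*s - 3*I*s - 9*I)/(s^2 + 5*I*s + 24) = (s + 3)/(s + 8*I)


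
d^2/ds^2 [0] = 0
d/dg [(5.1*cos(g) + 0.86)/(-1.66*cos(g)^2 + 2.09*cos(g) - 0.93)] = (-8.466*cos(g)^2 - 2.8552*cos(g) + 6.5404)*sin(g)/(2.7556*cos(g)^4 - 6.9388*cos(g)^3 + 7.4557*cos(g)^2 - 3.8874*cos(g) + 0.8649)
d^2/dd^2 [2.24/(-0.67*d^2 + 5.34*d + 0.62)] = (-2.011072*d^2 + 16.028544*d + 2.24*(1.34*d - 5.34)*(2.68*d - 10.68) + 1.860992)/(-0.67*d^2 + 5.34*d + 0.62)^3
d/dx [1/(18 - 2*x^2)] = x/(x^2 - 9)^2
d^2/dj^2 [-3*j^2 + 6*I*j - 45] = -6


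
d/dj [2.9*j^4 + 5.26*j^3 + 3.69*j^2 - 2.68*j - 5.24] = 11.6*j^3 + 15.78*j^2 + 7.38*j - 2.68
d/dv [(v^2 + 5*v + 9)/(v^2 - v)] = 3*(-2*v^2 - 6*v + 3)/(v^2*(v^2 - 2*v + 1))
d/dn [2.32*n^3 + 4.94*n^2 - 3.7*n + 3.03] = 6.96*n^2 + 9.88*n - 3.7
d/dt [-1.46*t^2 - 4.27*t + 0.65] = -2.92*t - 4.27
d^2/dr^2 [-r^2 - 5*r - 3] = -2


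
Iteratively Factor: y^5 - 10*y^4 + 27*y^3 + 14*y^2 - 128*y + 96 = (y - 1)*(y^4 - 9*y^3 + 18*y^2 + 32*y - 96) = (y - 4)*(y - 1)*(y^3 - 5*y^2 - 2*y + 24) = (y - 4)*(y - 3)*(y - 1)*(y^2 - 2*y - 8) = (y - 4)*(y - 3)*(y - 1)*(y + 2)*(y - 4)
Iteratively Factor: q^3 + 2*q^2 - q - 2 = (q - 1)*(q^2 + 3*q + 2) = (q - 1)*(q + 2)*(q + 1)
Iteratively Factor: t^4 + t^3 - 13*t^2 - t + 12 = (t + 4)*(t^3 - 3*t^2 - t + 3) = (t - 3)*(t + 4)*(t^2 - 1) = (t - 3)*(t - 1)*(t + 4)*(t + 1)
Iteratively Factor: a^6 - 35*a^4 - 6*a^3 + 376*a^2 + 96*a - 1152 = (a - 4)*(a^5 + 4*a^4 - 19*a^3 - 82*a^2 + 48*a + 288) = (a - 4)*(a + 4)*(a^4 - 19*a^2 - 6*a + 72) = (a - 4)^2*(a + 4)*(a^3 + 4*a^2 - 3*a - 18) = (a - 4)^2*(a + 3)*(a + 4)*(a^2 + a - 6) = (a - 4)^2*(a + 3)^2*(a + 4)*(a - 2)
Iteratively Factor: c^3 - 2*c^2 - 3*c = (c - 3)*(c^2 + c) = c*(c - 3)*(c + 1)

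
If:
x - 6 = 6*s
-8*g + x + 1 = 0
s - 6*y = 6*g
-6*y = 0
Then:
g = -1/4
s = -3/2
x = -3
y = 0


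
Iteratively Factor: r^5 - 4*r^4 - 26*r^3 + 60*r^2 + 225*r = (r - 5)*(r^4 + r^3 - 21*r^2 - 45*r) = (r - 5)*(r + 3)*(r^3 - 2*r^2 - 15*r) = r*(r - 5)*(r + 3)*(r^2 - 2*r - 15) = r*(r - 5)*(r + 3)^2*(r - 5)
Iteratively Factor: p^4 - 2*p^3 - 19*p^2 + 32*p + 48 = (p + 1)*(p^3 - 3*p^2 - 16*p + 48) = (p + 1)*(p + 4)*(p^2 - 7*p + 12) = (p - 3)*(p + 1)*(p + 4)*(p - 4)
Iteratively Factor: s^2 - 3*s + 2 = (s - 2)*(s - 1)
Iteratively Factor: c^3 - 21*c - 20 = (c + 4)*(c^2 - 4*c - 5) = (c + 1)*(c + 4)*(c - 5)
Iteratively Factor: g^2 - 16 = (g + 4)*(g - 4)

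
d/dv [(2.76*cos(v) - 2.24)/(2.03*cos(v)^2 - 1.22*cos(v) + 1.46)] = (5.6028*cos(v)^2 - 9.0944*cos(v) - 1.2968)*sin(v)/(4.1209*cos(v)^4 - 4.9532*cos(v)^3 + 7.416*cos(v)^2 - 3.5624*cos(v) + 2.1316)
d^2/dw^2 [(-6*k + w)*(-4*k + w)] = 2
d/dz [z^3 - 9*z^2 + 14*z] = 3*z^2 - 18*z + 14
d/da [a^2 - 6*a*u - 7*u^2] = 2*a - 6*u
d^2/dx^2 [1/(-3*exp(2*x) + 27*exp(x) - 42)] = (-2*(2*exp(x) - 9)^2*exp(x) + (4*exp(x) - 9)*(exp(2*x) - 9*exp(x) + 14))*exp(x)/(3*(exp(2*x) - 9*exp(x) + 14)^3)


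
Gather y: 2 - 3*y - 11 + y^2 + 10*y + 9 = y^2 + 7*y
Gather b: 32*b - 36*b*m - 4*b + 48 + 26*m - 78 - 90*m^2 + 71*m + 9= b*(28 - 36*m) - 90*m^2 + 97*m - 21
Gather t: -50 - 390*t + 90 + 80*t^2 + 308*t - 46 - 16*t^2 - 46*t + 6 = 64*t^2 - 128*t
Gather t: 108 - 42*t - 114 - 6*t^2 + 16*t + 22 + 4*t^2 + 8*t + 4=-2*t^2 - 18*t + 20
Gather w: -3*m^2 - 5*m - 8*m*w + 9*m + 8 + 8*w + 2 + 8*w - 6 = -3*m^2 + 4*m + w*(16 - 8*m) + 4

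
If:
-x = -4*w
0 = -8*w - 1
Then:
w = -1/8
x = -1/2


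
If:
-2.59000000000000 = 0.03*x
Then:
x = -86.33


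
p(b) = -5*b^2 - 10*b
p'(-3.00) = 20.00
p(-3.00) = -15.00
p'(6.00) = -70.00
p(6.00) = -240.00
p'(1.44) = -24.40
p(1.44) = -24.77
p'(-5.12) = 41.20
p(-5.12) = -79.87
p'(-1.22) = 2.20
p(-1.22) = 4.76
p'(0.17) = -11.70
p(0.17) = -1.84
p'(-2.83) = 18.30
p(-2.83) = -11.74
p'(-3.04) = 20.40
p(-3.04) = -15.81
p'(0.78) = -17.80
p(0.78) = -10.84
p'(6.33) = -73.30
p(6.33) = -263.64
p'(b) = -10*b - 10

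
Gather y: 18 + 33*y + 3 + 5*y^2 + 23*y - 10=5*y^2 + 56*y + 11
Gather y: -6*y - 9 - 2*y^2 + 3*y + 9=-2*y^2 - 3*y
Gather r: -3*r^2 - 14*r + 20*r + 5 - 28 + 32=-3*r^2 + 6*r + 9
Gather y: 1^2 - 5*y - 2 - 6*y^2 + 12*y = -6*y^2 + 7*y - 1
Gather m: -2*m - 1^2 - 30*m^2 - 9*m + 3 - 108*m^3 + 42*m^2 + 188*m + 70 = -108*m^3 + 12*m^2 + 177*m + 72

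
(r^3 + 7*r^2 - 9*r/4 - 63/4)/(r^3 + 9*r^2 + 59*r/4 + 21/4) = (2*r - 3)/(2*r + 1)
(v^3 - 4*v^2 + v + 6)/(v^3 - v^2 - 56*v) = (-v^3 + 4*v^2 - v - 6)/(v*(-v^2 + v + 56))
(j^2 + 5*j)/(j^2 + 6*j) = (j + 5)/(j + 6)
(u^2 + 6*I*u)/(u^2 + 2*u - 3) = u*(u + 6*I)/(u^2 + 2*u - 3)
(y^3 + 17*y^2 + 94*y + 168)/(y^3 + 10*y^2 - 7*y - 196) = (y^2 + 10*y + 24)/(y^2 + 3*y - 28)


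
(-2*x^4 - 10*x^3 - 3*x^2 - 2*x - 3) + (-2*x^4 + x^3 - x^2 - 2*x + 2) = -4*x^4 - 9*x^3 - 4*x^2 - 4*x - 1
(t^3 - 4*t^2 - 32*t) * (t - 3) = t^4 - 7*t^3 - 20*t^2 + 96*t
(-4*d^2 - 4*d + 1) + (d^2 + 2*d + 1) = -3*d^2 - 2*d + 2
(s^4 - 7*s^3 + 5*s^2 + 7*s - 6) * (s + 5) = s^5 - 2*s^4 - 30*s^3 + 32*s^2 + 29*s - 30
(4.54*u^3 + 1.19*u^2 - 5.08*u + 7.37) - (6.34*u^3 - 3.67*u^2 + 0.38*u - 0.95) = -1.8*u^3 + 4.86*u^2 - 5.46*u + 8.32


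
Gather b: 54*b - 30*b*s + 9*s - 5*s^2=b*(54 - 30*s) - 5*s^2 + 9*s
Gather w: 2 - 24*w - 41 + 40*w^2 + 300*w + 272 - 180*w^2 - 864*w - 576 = -140*w^2 - 588*w - 343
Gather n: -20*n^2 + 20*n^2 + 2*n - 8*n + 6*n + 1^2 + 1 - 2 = 0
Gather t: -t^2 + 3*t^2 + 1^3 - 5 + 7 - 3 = 2*t^2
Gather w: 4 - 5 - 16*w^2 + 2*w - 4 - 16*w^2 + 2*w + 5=-32*w^2 + 4*w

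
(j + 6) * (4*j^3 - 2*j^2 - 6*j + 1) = 4*j^4 + 22*j^3 - 18*j^2 - 35*j + 6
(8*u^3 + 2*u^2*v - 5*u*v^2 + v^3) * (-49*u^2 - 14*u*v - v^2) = -392*u^5 - 210*u^4*v + 209*u^3*v^2 + 19*u^2*v^3 - 9*u*v^4 - v^5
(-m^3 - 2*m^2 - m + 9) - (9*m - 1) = -m^3 - 2*m^2 - 10*m + 10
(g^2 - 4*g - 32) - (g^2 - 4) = -4*g - 28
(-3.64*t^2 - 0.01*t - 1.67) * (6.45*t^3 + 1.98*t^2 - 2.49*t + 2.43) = -23.478*t^5 - 7.2717*t^4 - 1.7277*t^3 - 12.1269*t^2 + 4.134*t - 4.0581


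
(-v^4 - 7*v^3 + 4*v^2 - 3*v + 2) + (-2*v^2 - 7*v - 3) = -v^4 - 7*v^3 + 2*v^2 - 10*v - 1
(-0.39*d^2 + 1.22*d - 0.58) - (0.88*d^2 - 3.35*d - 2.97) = -1.27*d^2 + 4.57*d + 2.39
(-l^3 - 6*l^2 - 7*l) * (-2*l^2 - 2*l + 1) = 2*l^5 + 14*l^4 + 25*l^3 + 8*l^2 - 7*l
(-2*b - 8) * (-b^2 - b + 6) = 2*b^3 + 10*b^2 - 4*b - 48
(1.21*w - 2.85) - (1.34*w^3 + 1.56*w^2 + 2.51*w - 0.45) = -1.34*w^3 - 1.56*w^2 - 1.3*w - 2.4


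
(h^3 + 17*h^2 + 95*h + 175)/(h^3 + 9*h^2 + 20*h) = (h^2 + 12*h + 35)/(h*(h + 4))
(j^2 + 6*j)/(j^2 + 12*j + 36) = j/(j + 6)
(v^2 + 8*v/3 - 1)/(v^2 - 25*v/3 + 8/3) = (v + 3)/(v - 8)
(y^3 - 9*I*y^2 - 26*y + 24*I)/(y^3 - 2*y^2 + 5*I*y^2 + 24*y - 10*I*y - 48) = (y^2 - 6*I*y - 8)/(y^2 + y*(-2 + 8*I) - 16*I)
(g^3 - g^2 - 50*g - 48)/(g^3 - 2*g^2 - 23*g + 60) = (g^3 - g^2 - 50*g - 48)/(g^3 - 2*g^2 - 23*g + 60)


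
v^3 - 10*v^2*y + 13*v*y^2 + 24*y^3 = (v - 8*y)*(v - 3*y)*(v + y)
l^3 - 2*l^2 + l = l*(l - 1)^2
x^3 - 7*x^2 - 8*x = x*(x - 8)*(x + 1)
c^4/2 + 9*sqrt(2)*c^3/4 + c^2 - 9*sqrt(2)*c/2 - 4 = (c/2 + sqrt(2)/2)*(c - sqrt(2))*(c + sqrt(2)/2)*(c + 4*sqrt(2))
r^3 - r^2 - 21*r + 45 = (r - 3)^2*(r + 5)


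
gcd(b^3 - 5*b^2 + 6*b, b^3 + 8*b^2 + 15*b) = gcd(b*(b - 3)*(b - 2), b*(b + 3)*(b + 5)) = b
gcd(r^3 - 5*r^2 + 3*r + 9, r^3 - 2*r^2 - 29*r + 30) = 1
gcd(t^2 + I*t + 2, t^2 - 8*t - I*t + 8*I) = t - I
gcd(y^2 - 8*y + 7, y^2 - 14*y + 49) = y - 7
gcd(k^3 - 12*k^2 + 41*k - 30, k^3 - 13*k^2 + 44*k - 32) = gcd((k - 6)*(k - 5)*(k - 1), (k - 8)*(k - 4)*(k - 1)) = k - 1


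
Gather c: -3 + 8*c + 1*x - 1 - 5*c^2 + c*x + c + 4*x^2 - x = -5*c^2 + c*(x + 9) + 4*x^2 - 4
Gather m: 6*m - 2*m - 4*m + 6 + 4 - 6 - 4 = 0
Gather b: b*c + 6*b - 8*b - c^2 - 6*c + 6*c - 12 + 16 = b*(c - 2) - c^2 + 4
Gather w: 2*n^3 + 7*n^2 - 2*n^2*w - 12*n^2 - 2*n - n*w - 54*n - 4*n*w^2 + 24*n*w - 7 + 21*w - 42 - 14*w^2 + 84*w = 2*n^3 - 5*n^2 - 56*n + w^2*(-4*n - 14) + w*(-2*n^2 + 23*n + 105) - 49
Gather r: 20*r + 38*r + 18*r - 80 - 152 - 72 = 76*r - 304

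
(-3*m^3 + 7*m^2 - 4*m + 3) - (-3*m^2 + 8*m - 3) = -3*m^3 + 10*m^2 - 12*m + 6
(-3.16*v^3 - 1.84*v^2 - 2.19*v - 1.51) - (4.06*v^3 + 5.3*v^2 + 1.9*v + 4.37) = -7.22*v^3 - 7.14*v^2 - 4.09*v - 5.88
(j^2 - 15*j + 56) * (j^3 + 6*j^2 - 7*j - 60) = j^5 - 9*j^4 - 41*j^3 + 381*j^2 + 508*j - 3360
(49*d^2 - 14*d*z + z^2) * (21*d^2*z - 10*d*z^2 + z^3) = 1029*d^4*z - 784*d^3*z^2 + 210*d^2*z^3 - 24*d*z^4 + z^5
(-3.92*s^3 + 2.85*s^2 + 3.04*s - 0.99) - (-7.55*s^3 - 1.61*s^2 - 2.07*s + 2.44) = 3.63*s^3 + 4.46*s^2 + 5.11*s - 3.43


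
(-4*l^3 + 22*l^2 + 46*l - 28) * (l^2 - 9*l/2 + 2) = -4*l^5 + 40*l^4 - 61*l^3 - 191*l^2 + 218*l - 56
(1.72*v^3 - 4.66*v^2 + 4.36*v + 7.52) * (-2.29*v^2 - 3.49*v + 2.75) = -3.9388*v^5 + 4.6686*v^4 + 11.009*v^3 - 45.2522*v^2 - 14.2548*v + 20.68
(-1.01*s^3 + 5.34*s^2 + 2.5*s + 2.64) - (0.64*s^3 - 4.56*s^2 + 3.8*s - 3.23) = -1.65*s^3 + 9.9*s^2 - 1.3*s + 5.87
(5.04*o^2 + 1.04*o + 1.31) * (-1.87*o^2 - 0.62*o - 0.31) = -9.4248*o^4 - 5.0696*o^3 - 4.6569*o^2 - 1.1346*o - 0.4061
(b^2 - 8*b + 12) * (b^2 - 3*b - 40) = b^4 - 11*b^3 - 4*b^2 + 284*b - 480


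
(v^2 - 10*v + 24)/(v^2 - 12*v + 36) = (v - 4)/(v - 6)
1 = 1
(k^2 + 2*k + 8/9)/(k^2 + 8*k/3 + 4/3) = (k + 4/3)/(k + 2)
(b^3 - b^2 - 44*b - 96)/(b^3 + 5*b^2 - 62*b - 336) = (b^2 + 7*b + 12)/(b^2 + 13*b + 42)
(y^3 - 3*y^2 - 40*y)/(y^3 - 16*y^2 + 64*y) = (y + 5)/(y - 8)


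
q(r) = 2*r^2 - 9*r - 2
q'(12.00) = 39.00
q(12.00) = 178.00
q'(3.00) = 3.00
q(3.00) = -11.00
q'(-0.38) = -10.52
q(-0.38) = 1.71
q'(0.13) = -8.48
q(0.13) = -3.14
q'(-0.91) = -12.64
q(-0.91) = 7.85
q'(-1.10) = -13.40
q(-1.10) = 10.32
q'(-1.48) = -14.92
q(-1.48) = 15.70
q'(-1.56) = -15.24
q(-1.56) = 16.91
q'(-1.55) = -15.20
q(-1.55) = 16.76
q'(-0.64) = -11.56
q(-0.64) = 4.58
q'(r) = 4*r - 9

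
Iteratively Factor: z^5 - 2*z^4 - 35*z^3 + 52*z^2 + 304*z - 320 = (z + 4)*(z^4 - 6*z^3 - 11*z^2 + 96*z - 80) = (z - 4)*(z + 4)*(z^3 - 2*z^2 - 19*z + 20) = (z - 4)*(z + 4)^2*(z^2 - 6*z + 5) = (z - 5)*(z - 4)*(z + 4)^2*(z - 1)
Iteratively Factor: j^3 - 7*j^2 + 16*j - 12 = (j - 3)*(j^2 - 4*j + 4) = (j - 3)*(j - 2)*(j - 2)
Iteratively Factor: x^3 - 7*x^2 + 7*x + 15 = (x - 5)*(x^2 - 2*x - 3) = (x - 5)*(x + 1)*(x - 3)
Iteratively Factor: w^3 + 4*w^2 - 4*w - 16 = (w - 2)*(w^2 + 6*w + 8) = (w - 2)*(w + 4)*(w + 2)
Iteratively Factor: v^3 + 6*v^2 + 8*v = (v + 4)*(v^2 + 2*v) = (v + 2)*(v + 4)*(v)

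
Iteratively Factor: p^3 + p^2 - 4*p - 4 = (p + 2)*(p^2 - p - 2) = (p - 2)*(p + 2)*(p + 1)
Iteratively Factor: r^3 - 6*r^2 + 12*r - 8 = (r - 2)*(r^2 - 4*r + 4) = (r - 2)^2*(r - 2)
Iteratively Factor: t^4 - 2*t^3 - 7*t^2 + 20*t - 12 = (t - 2)*(t^3 - 7*t + 6) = (t - 2)*(t + 3)*(t^2 - 3*t + 2) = (t - 2)*(t - 1)*(t + 3)*(t - 2)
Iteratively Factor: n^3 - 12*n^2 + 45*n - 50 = (n - 2)*(n^2 - 10*n + 25) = (n - 5)*(n - 2)*(n - 5)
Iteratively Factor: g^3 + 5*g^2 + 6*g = (g + 2)*(g^2 + 3*g) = g*(g + 2)*(g + 3)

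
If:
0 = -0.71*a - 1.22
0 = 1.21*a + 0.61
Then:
No Solution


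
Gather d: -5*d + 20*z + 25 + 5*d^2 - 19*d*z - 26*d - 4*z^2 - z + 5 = 5*d^2 + d*(-19*z - 31) - 4*z^2 + 19*z + 30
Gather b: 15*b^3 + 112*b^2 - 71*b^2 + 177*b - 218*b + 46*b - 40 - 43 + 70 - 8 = 15*b^3 + 41*b^2 + 5*b - 21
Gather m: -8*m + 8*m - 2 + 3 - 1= 0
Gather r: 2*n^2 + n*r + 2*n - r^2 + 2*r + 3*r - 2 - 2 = 2*n^2 + 2*n - r^2 + r*(n + 5) - 4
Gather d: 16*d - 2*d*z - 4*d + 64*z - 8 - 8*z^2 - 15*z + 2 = d*(12 - 2*z) - 8*z^2 + 49*z - 6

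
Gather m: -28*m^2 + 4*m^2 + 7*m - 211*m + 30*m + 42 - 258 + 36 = -24*m^2 - 174*m - 180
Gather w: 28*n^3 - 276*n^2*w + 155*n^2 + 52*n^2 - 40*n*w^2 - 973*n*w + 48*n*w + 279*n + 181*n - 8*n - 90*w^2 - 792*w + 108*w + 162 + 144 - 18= 28*n^3 + 207*n^2 + 452*n + w^2*(-40*n - 90) + w*(-276*n^2 - 925*n - 684) + 288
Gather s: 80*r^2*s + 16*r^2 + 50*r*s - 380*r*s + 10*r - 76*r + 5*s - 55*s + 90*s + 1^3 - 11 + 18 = 16*r^2 - 66*r + s*(80*r^2 - 330*r + 40) + 8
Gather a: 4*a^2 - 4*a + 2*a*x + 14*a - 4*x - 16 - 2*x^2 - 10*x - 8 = 4*a^2 + a*(2*x + 10) - 2*x^2 - 14*x - 24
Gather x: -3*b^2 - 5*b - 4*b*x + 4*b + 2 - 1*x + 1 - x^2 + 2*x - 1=-3*b^2 - b - x^2 + x*(1 - 4*b) + 2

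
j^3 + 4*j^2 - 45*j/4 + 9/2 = (j - 3/2)*(j - 1/2)*(j + 6)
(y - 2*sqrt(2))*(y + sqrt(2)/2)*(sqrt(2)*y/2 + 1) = sqrt(2)*y^3/2 - y^2/2 - 5*sqrt(2)*y/2 - 2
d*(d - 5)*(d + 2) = d^3 - 3*d^2 - 10*d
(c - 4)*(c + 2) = c^2 - 2*c - 8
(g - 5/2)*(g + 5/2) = g^2 - 25/4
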